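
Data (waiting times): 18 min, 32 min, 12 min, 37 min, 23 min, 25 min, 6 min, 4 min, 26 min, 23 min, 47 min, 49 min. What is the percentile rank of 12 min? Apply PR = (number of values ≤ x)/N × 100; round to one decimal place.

25.0

N = 12.
Strictly below 12: 2. Equal to 12: 1.
PR = 3/12 × 100 = 25.0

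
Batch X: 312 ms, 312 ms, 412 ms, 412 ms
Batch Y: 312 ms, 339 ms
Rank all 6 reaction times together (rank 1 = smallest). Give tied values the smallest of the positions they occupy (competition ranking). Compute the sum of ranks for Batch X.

Sorted (ascending): 312, 312, 312, 339, 412, 412
The 3 values of 312 occupy positions 1–3 → each gets rank 1.
The 2 values of 412 occupy positions 5–6 → each gets rank 5.
Batch X values → pooled ranks: 312→1, 312→1, 412→5, 412→5
Rank sum = 1 + 1 + 5 + 5 = 12

12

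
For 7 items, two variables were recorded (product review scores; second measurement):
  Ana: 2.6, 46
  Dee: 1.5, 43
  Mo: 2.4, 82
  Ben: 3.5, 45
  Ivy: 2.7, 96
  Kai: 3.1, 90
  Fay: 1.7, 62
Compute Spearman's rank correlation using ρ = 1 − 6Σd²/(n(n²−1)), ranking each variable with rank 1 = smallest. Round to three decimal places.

0.321

Ranks of variable 1: 4, 1, 3, 7, 5, 6, 2
Ranks of variable 2: 3, 1, 5, 2, 7, 6, 4
d = r₁ − r₂: 1, 0, -2, 5, -2, 0, -2
d²: 1, 0, 4, 25, 4, 0, 4; Σd² = 38
ρ = 1 − 6·38/(7·48) = 1 − 228/336 = 0.321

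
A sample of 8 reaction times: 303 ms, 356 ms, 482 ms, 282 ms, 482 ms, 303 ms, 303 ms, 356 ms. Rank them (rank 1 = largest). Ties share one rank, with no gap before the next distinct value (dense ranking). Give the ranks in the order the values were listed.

Sorted (descending): 482, 482, 356, 356, 303, 303, 303, 282
The 2 values of 482 share dense rank 1.
The 2 values of 356 share dense rank 2.
The 3 values of 303 share dense rank 3.
Remaining distinct values take the next consecutive integers.

3, 2, 1, 4, 1, 3, 3, 2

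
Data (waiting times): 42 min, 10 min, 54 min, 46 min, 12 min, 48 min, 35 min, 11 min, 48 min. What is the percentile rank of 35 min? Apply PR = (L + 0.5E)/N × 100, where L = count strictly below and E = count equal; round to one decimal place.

38.9

N = 9.
Strictly below 35: 3. Equal to 35: 1.
PR = (3 + 0.5·1)/9 × 100 = 38.9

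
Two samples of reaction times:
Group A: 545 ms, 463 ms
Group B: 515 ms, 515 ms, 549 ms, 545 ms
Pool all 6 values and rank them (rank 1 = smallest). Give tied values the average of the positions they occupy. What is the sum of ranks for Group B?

15.5

Sorted (ascending): 463, 515, 515, 545, 545, 549
The 2 values of 515 occupy positions 2–3 → average rank (2+3)/2 = 2.5.
The 2 values of 545 occupy positions 4–5 → average rank (4+5)/2 = 4.5.
Group B values → pooled ranks: 515→2.5, 515→2.5, 549→6, 545→4.5
Rank sum = 2.5 + 2.5 + 6 + 4.5 = 15.5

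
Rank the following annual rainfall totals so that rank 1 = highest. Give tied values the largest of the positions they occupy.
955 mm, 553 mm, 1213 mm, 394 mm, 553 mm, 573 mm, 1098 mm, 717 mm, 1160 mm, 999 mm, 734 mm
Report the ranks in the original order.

Sorted (descending): 1213, 1160, 1098, 999, 955, 734, 717, 573, 553, 553, 394
The 2 values of 553 occupy positions 9–10 → each gets rank 10.

5, 10, 1, 11, 10, 8, 3, 7, 2, 4, 6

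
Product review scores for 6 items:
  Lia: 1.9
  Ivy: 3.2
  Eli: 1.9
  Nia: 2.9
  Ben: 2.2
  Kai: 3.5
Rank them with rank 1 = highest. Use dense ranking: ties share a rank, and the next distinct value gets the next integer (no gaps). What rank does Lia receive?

5

Sorted (descending): 3.5, 3.2, 2.9, 2.2, 1.9, 1.9
The 2 values of 1.9 share dense rank 5.
Remaining distinct values take the next consecutive integers.
Lia has value 1.9 → rank 5.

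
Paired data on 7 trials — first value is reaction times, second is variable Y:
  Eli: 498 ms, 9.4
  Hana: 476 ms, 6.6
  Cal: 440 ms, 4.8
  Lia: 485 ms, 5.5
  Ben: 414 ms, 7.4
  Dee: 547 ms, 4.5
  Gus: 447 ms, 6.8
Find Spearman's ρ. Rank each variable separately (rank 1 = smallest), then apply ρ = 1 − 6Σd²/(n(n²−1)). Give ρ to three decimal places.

Ranks of variable 1: 6, 4, 2, 5, 1, 7, 3
Ranks of variable 2: 7, 4, 2, 3, 6, 1, 5
d = r₁ − r₂: -1, 0, 0, 2, -5, 6, -2
d²: 1, 0, 0, 4, 25, 36, 4; Σd² = 70
ρ = 1 − 6·70/(7·48) = 1 − 420/336 = -0.250

-0.250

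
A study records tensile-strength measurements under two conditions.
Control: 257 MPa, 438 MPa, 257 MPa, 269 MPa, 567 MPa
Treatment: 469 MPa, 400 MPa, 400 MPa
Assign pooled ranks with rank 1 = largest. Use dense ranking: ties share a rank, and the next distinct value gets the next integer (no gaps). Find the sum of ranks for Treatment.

10

Sorted (descending): 567, 469, 438, 400, 400, 269, 257, 257
The 2 values of 400 share dense rank 4.
The 2 values of 257 share dense rank 6.
Remaining distinct values take the next consecutive integers.
Treatment values → pooled ranks: 469→2, 400→4, 400→4
Rank sum = 2 + 4 + 4 = 10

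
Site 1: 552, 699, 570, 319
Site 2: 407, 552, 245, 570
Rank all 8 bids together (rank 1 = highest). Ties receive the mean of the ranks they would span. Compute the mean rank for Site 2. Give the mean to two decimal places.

5.25

Sorted (descending): 699, 570, 570, 552, 552, 407, 319, 245
The 2 values of 570 occupy positions 2–3 → average rank (2+3)/2 = 2.5.
The 2 values of 552 occupy positions 4–5 → average rank (4+5)/2 = 4.5.
Site 2 values → pooled ranks: 407→6, 552→4.5, 245→8, 570→2.5
Mean rank = (6 + 4.5 + 8 + 2.5) / 4 = 5.25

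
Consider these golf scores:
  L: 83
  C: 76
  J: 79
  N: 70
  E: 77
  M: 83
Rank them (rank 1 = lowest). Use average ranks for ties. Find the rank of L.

5.5

Sorted (ascending): 70, 76, 77, 79, 83, 83
The 2 values of 83 occupy positions 5–6 → average rank (5+6)/2 = 5.5.
L has value 83 → rank 5.5.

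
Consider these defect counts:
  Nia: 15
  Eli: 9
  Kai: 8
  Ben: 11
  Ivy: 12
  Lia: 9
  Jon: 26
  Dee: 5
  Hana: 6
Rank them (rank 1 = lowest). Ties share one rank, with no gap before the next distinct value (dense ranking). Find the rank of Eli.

Sorted (ascending): 5, 6, 8, 9, 9, 11, 12, 15, 26
The 2 values of 9 share dense rank 4.
Remaining distinct values take the next consecutive integers.
Eli has value 9 → rank 4.

4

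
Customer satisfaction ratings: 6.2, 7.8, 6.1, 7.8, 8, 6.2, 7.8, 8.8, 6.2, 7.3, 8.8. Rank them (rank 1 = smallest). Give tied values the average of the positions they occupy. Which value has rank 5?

Sorted (ascending): 6.1, 6.2, 6.2, 6.2, 7.3, 7.8, 7.8, 7.8, 8, 8.8, 8.8
The 3 values of 6.2 occupy positions 2–4 → average rank 3.
The 3 values of 7.8 occupy positions 6–8 → average rank 7.
The 2 values of 8.8 occupy positions 10–11 → average rank (10+11)/2 = 10.5.
Rank 5 → value 7.3.

7.3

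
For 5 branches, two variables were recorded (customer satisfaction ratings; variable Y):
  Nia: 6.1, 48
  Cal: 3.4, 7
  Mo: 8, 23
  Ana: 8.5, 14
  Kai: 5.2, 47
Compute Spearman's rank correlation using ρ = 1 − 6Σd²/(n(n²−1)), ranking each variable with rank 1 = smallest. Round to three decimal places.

0.100

Ranks of variable 1: 3, 1, 4, 5, 2
Ranks of variable 2: 5, 1, 3, 2, 4
d = r₁ − r₂: -2, 0, 1, 3, -2
d²: 4, 0, 1, 9, 4; Σd² = 18
ρ = 1 − 6·18/(5·24) = 1 − 108/120 = 0.100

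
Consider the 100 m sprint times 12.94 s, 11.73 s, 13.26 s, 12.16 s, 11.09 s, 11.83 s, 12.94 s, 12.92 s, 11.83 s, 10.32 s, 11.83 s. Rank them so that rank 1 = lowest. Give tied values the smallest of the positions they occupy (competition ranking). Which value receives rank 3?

11.73

Sorted (ascending): 10.32, 11.09, 11.73, 11.83, 11.83, 11.83, 12.16, 12.92, 12.94, 12.94, 13.26
The 3 values of 11.83 occupy positions 4–6 → each gets rank 4.
The 2 values of 12.94 occupy positions 9–10 → each gets rank 9.
Rank 3 → value 11.73.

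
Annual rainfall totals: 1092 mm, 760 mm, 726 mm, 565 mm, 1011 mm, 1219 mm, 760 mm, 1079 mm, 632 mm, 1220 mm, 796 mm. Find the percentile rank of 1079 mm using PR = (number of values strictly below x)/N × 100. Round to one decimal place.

N = 11.
Strictly below 1079: 7. Equal to 1079: 1.
PR = 7/11 × 100 = 63.6

63.6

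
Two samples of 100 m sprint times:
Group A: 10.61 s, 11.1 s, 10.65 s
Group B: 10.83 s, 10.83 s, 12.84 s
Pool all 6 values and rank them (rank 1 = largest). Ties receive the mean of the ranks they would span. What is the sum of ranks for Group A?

13

Sorted (descending): 12.84, 11.1, 10.83, 10.83, 10.65, 10.61
The 2 values of 10.83 occupy positions 3–4 → average rank (3+4)/2 = 3.5.
Group A values → pooled ranks: 10.61→6, 11.1→2, 10.65→5
Rank sum = 6 + 2 + 5 = 13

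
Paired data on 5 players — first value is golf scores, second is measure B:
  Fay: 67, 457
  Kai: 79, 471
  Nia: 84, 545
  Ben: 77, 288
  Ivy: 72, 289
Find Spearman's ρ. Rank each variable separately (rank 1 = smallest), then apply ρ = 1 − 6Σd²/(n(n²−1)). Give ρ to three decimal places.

0.600

Ranks of variable 1: 1, 4, 5, 3, 2
Ranks of variable 2: 3, 4, 5, 1, 2
d = r₁ − r₂: -2, 0, 0, 2, 0
d²: 4, 0, 0, 4, 0; Σd² = 8
ρ = 1 − 6·8/(5·24) = 1 − 48/120 = 0.600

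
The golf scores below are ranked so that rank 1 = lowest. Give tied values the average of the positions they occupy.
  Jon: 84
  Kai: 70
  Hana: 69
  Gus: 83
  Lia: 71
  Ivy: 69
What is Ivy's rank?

Sorted (ascending): 69, 69, 70, 71, 83, 84
The 2 values of 69 occupy positions 1–2 → average rank (1+2)/2 = 1.5.
Ivy has value 69 → rank 1.5.

1.5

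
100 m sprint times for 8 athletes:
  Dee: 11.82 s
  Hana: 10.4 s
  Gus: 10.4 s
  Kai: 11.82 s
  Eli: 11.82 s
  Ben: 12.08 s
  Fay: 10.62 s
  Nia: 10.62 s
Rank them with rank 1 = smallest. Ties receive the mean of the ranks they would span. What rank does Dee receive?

6

Sorted (ascending): 10.4, 10.4, 10.62, 10.62, 11.82, 11.82, 11.82, 12.08
The 2 values of 10.4 occupy positions 1–2 → average rank (1+2)/2 = 1.5.
The 2 values of 10.62 occupy positions 3–4 → average rank (3+4)/2 = 3.5.
The 3 values of 11.82 occupy positions 5–7 → average rank 6.
Dee has value 11.82 s → rank 6.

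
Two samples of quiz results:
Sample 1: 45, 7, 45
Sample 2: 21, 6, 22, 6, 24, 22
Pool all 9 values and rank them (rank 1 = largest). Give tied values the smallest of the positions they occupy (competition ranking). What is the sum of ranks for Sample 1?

Sorted (descending): 45, 45, 24, 22, 22, 21, 7, 6, 6
The 2 values of 45 occupy positions 1–2 → each gets rank 1.
The 2 values of 22 occupy positions 4–5 → each gets rank 4.
The 2 values of 6 occupy positions 8–9 → each gets rank 8.
Sample 1 values → pooled ranks: 45→1, 7→7, 45→1
Rank sum = 1 + 7 + 1 = 9

9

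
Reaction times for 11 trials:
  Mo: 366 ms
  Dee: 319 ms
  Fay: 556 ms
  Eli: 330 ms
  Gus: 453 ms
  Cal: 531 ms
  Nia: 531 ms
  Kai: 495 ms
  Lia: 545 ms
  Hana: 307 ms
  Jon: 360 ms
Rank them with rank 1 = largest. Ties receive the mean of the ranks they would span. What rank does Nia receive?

Sorted (descending): 556, 545, 531, 531, 495, 453, 366, 360, 330, 319, 307
The 2 values of 531 occupy positions 3–4 → average rank (3+4)/2 = 3.5.
Nia has value 531 ms → rank 3.5.

3.5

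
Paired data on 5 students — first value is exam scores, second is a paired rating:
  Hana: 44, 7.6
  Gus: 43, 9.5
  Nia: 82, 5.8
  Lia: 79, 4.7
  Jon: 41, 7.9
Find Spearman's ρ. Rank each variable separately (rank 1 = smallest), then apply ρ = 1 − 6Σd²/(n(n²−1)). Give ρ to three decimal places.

Ranks of variable 1: 3, 2, 5, 4, 1
Ranks of variable 2: 3, 5, 2, 1, 4
d = r₁ − r₂: 0, -3, 3, 3, -3
d²: 0, 9, 9, 9, 9; Σd² = 36
ρ = 1 − 6·36/(5·24) = 1 − 216/120 = -0.800

-0.800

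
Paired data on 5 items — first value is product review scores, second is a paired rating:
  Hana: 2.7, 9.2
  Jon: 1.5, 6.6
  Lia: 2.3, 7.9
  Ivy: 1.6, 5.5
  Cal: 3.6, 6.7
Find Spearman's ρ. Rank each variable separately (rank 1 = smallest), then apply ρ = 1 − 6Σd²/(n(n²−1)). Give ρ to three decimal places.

0.600

Ranks of variable 1: 4, 1, 3, 2, 5
Ranks of variable 2: 5, 2, 4, 1, 3
d = r₁ − r₂: -1, -1, -1, 1, 2
d²: 1, 1, 1, 1, 4; Σd² = 8
ρ = 1 − 6·8/(5·24) = 1 − 48/120 = 0.600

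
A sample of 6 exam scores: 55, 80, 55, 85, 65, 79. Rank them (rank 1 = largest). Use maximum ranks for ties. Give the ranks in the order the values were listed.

Sorted (descending): 85, 80, 79, 65, 55, 55
The 2 values of 55 occupy positions 5–6 → each gets rank 6.

6, 2, 6, 1, 4, 3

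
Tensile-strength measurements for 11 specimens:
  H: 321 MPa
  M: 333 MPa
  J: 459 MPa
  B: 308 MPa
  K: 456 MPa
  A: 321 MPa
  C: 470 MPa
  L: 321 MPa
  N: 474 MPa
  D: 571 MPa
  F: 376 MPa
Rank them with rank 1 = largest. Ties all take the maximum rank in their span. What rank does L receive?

Sorted (descending): 571, 474, 470, 459, 456, 376, 333, 321, 321, 321, 308
The 3 values of 321 occupy positions 8–10 → each gets rank 10.
L has value 321 MPa → rank 10.

10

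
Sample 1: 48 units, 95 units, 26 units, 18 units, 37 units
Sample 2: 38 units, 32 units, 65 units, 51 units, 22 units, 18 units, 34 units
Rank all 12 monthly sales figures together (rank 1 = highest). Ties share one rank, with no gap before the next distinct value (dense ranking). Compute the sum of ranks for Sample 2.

Sorted (descending): 95, 65, 51, 48, 38, 37, 34, 32, 26, 22, 18, 18
The 2 values of 18 share dense rank 11.
Remaining distinct values take the next consecutive integers.
Sample 2 values → pooled ranks: 38→5, 32→8, 65→2, 51→3, 22→10, 18→11, 34→7
Rank sum = 5 + 8 + 2 + 3 + 10 + 11 + 7 = 46

46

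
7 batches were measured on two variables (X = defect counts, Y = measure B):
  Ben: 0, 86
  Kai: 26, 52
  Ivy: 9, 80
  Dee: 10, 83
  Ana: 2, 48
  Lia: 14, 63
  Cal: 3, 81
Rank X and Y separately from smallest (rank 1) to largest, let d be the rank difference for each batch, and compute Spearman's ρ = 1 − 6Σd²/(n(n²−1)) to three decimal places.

Ranks of variable 1: 1, 7, 4, 5, 2, 6, 3
Ranks of variable 2: 7, 2, 4, 6, 1, 3, 5
d = r₁ − r₂: -6, 5, 0, -1, 1, 3, -2
d²: 36, 25, 0, 1, 1, 9, 4; Σd² = 76
ρ = 1 − 6·76/(7·48) = 1 − 456/336 = -0.357

-0.357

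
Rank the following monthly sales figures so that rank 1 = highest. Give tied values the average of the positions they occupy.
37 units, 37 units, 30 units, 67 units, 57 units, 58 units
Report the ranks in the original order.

4.5, 4.5, 6, 1, 3, 2

Sorted (descending): 67, 58, 57, 37, 37, 30
The 2 values of 37 occupy positions 4–5 → average rank (4+5)/2 = 4.5.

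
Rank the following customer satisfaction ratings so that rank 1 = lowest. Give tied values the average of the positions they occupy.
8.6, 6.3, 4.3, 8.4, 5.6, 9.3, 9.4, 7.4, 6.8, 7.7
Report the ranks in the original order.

Sorted (ascending): 4.3, 5.6, 6.3, 6.8, 7.4, 7.7, 8.4, 8.6, 9.3, 9.4
No ties — each value takes its position as its rank.

8, 3, 1, 7, 2, 9, 10, 5, 4, 6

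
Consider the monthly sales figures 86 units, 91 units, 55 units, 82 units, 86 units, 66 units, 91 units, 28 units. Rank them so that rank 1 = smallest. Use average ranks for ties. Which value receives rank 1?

Sorted (ascending): 28, 55, 66, 82, 86, 86, 91, 91
The 2 values of 86 occupy positions 5–6 → average rank (5+6)/2 = 5.5.
The 2 values of 91 occupy positions 7–8 → average rank (7+8)/2 = 7.5.
Rank 1 → value 28.

28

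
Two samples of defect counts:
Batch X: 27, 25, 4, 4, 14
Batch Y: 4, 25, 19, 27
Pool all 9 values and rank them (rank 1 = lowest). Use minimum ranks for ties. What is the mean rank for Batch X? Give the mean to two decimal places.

4.00

Sorted (ascending): 4, 4, 4, 14, 19, 25, 25, 27, 27
The 3 values of 4 occupy positions 1–3 → each gets rank 1.
The 2 values of 25 occupy positions 6–7 → each gets rank 6.
The 2 values of 27 occupy positions 8–9 → each gets rank 8.
Batch X values → pooled ranks: 27→8, 25→6, 4→1, 4→1, 14→4
Mean rank = (8 + 6 + 1 + 1 + 4) / 5 = 4.00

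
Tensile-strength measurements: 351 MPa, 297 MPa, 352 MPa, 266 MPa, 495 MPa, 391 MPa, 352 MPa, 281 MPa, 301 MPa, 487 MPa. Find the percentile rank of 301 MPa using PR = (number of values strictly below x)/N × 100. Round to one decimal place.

N = 10.
Strictly below 301: 3. Equal to 301: 1.
PR = 3/10 × 100 = 30.0

30.0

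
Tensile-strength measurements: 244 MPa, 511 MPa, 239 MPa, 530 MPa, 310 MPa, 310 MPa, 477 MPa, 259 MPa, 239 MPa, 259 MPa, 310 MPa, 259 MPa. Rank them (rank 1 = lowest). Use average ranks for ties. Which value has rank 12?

Sorted (ascending): 239, 239, 244, 259, 259, 259, 310, 310, 310, 477, 511, 530
The 2 values of 239 occupy positions 1–2 → average rank (1+2)/2 = 1.5.
The 3 values of 259 occupy positions 4–6 → average rank 5.
The 3 values of 310 occupy positions 7–9 → average rank 8.
Rank 12 → value 530.

530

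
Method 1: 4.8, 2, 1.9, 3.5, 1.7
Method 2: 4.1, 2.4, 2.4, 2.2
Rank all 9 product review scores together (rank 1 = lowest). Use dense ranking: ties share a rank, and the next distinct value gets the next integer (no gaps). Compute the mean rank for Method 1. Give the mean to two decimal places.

4.00

Sorted (ascending): 1.7, 1.9, 2, 2.2, 2.4, 2.4, 3.5, 4.1, 4.8
The 2 values of 2.4 share dense rank 5.
Remaining distinct values take the next consecutive integers.
Method 1 values → pooled ranks: 4.8→8, 2→3, 1.9→2, 3.5→6, 1.7→1
Mean rank = (8 + 3 + 2 + 6 + 1) / 5 = 4.00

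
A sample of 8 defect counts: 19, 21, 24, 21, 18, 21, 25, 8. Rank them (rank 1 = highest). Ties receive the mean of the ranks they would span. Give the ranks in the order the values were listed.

6, 4, 2, 4, 7, 4, 1, 8

Sorted (descending): 25, 24, 21, 21, 21, 19, 18, 8
The 3 values of 21 occupy positions 3–5 → average rank 4.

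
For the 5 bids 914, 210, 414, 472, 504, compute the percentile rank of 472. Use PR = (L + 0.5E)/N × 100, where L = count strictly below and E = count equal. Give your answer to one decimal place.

50.0

N = 5.
Strictly below 472: 2. Equal to 472: 1.
PR = (2 + 0.5·1)/5 × 100 = 50.0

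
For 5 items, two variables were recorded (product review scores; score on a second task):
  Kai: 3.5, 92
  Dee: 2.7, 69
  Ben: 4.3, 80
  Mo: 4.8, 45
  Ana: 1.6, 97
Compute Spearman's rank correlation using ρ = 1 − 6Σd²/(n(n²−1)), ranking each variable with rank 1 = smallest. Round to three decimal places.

Ranks of variable 1: 3, 2, 4, 5, 1
Ranks of variable 2: 4, 2, 3, 1, 5
d = r₁ − r₂: -1, 0, 1, 4, -4
d²: 1, 0, 1, 16, 16; Σd² = 34
ρ = 1 − 6·34/(5·24) = 1 − 204/120 = -0.700

-0.700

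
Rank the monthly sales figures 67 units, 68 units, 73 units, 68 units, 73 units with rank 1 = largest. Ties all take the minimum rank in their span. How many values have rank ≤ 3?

Sorted (descending): 73, 73, 68, 68, 67
The 2 values of 73 occupy positions 1–2 → each gets rank 1.
The 2 values of 68 occupy positions 3–4 → each gets rank 3.
Ranks ≤ 3: {1, 1, 3, 3} → 4 values.

4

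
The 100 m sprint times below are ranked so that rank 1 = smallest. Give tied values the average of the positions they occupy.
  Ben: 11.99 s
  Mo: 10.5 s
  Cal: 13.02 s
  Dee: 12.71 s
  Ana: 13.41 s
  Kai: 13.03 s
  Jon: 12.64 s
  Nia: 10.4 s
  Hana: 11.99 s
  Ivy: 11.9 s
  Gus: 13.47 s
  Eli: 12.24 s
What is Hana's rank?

Sorted (ascending): 10.4, 10.5, 11.9, 11.99, 11.99, 12.24, 12.64, 12.71, 13.02, 13.03, 13.41, 13.47
The 2 values of 11.99 occupy positions 4–5 → average rank (4+5)/2 = 4.5.
Hana has value 11.99 s → rank 4.5.

4.5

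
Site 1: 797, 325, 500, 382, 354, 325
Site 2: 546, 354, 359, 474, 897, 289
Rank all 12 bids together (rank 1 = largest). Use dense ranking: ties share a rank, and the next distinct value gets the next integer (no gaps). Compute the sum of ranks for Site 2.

34

Sorted (descending): 897, 797, 546, 500, 474, 382, 359, 354, 354, 325, 325, 289
The 2 values of 354 share dense rank 8.
The 2 values of 325 share dense rank 9.
Remaining distinct values take the next consecutive integers.
Site 2 values → pooled ranks: 546→3, 354→8, 359→7, 474→5, 897→1, 289→10
Rank sum = 3 + 8 + 7 + 5 + 1 + 10 = 34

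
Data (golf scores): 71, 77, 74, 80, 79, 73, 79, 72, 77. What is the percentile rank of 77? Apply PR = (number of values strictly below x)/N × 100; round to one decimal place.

N = 9.
Strictly below 77: 4. Equal to 77: 2.
PR = 4/9 × 100 = 44.4

44.4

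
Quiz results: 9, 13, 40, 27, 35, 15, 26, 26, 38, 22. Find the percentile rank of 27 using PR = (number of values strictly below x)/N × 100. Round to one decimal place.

N = 10.
Strictly below 27: 6. Equal to 27: 1.
PR = 6/10 × 100 = 60.0

60.0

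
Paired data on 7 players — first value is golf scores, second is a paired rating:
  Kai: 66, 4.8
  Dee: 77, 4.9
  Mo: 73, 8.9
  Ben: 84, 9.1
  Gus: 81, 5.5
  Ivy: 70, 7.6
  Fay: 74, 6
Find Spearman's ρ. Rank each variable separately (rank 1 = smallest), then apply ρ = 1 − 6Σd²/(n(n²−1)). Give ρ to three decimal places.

0.357

Ranks of variable 1: 1, 5, 3, 7, 6, 2, 4
Ranks of variable 2: 1, 2, 6, 7, 3, 5, 4
d = r₁ − r₂: 0, 3, -3, 0, 3, -3, 0
d²: 0, 9, 9, 0, 9, 9, 0; Σd² = 36
ρ = 1 − 6·36/(7·48) = 1 − 216/336 = 0.357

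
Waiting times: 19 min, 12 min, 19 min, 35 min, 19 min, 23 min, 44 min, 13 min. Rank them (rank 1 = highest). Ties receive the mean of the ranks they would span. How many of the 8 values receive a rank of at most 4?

3

Sorted (descending): 44, 35, 23, 19, 19, 19, 13, 12
The 3 values of 19 occupy positions 4–6 → average rank 5.
Ranks ≤ 4: {1, 2, 3} → 3 values.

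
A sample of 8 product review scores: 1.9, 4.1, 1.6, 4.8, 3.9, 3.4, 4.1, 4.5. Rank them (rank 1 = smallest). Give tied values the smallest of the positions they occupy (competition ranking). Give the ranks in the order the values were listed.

2, 5, 1, 8, 4, 3, 5, 7

Sorted (ascending): 1.6, 1.9, 3.4, 3.9, 4.1, 4.1, 4.5, 4.8
The 2 values of 4.1 occupy positions 5–6 → each gets rank 5.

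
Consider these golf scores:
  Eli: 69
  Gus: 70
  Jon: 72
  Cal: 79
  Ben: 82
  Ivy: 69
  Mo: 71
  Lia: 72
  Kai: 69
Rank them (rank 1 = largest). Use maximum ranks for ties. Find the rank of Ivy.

Sorted (descending): 82, 79, 72, 72, 71, 70, 69, 69, 69
The 2 values of 72 occupy positions 3–4 → each gets rank 4.
The 3 values of 69 occupy positions 7–9 → each gets rank 9.
Ivy has value 69 → rank 9.

9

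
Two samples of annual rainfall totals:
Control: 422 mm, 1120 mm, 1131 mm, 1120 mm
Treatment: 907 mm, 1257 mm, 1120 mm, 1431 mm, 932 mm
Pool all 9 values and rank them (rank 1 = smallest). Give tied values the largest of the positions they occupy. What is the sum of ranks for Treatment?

28

Sorted (ascending): 422, 907, 932, 1120, 1120, 1120, 1131, 1257, 1431
The 3 values of 1120 occupy positions 4–6 → each gets rank 6.
Treatment values → pooled ranks: 907→2, 1257→8, 1120→6, 1431→9, 932→3
Rank sum = 2 + 8 + 6 + 9 + 3 = 28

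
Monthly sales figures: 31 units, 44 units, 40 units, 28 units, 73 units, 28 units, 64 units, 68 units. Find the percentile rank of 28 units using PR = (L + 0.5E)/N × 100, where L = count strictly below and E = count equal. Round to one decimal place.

N = 8.
Strictly below 28: 0. Equal to 28: 2.
PR = (0 + 0.5·2)/8 × 100 = 12.5

12.5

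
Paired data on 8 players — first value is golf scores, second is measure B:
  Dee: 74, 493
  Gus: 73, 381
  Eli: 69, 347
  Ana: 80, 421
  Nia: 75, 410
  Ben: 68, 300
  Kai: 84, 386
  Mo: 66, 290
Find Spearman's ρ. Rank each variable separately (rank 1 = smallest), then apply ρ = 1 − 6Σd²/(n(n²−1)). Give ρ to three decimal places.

Ranks of variable 1: 5, 4, 3, 7, 6, 2, 8, 1
Ranks of variable 2: 8, 4, 3, 7, 6, 2, 5, 1
d = r₁ − r₂: -3, 0, 0, 0, 0, 0, 3, 0
d²: 9, 0, 0, 0, 0, 0, 9, 0; Σd² = 18
ρ = 1 − 6·18/(8·63) = 1 − 108/504 = 0.786

0.786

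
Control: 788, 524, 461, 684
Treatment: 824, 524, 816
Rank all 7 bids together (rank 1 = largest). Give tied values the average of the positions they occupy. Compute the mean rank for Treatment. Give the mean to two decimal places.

2.83

Sorted (descending): 824, 816, 788, 684, 524, 524, 461
The 2 values of 524 occupy positions 5–6 → average rank (5+6)/2 = 5.5.
Treatment values → pooled ranks: 824→1, 524→5.5, 816→2
Mean rank = (1 + 5.5 + 2) / 3 = 2.83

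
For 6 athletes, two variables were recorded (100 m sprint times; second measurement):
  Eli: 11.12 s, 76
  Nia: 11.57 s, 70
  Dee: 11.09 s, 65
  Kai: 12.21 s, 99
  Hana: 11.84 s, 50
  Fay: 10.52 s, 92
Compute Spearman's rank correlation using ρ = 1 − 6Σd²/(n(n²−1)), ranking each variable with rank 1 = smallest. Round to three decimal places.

0.029

Ranks of variable 1: 3, 4, 2, 6, 5, 1
Ranks of variable 2: 4, 3, 2, 6, 1, 5
d = r₁ − r₂: -1, 1, 0, 0, 4, -4
d²: 1, 1, 0, 0, 16, 16; Σd² = 34
ρ = 1 − 6·34/(6·35) = 1 − 204/210 = 0.029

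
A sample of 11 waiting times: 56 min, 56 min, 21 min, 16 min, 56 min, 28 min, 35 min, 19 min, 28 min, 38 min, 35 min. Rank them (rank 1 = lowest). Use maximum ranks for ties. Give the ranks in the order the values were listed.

Sorted (ascending): 16, 19, 21, 28, 28, 35, 35, 38, 56, 56, 56
The 2 values of 28 occupy positions 4–5 → each gets rank 5.
The 2 values of 35 occupy positions 6–7 → each gets rank 7.
The 3 values of 56 occupy positions 9–11 → each gets rank 11.

11, 11, 3, 1, 11, 5, 7, 2, 5, 8, 7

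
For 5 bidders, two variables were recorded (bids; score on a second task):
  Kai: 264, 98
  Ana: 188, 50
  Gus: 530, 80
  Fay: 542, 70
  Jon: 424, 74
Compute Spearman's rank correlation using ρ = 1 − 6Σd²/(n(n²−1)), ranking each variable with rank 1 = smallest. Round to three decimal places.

0.100

Ranks of variable 1: 2, 1, 4, 5, 3
Ranks of variable 2: 5, 1, 4, 2, 3
d = r₁ − r₂: -3, 0, 0, 3, 0
d²: 9, 0, 0, 9, 0; Σd² = 18
ρ = 1 − 6·18/(5·24) = 1 − 108/120 = 0.100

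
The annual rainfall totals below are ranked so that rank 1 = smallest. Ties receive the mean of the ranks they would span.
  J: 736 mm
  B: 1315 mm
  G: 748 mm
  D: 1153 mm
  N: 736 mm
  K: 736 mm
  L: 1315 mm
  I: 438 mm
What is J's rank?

Sorted (ascending): 438, 736, 736, 736, 748, 1153, 1315, 1315
The 3 values of 736 occupy positions 2–4 → average rank 3.
The 2 values of 1315 occupy positions 7–8 → average rank (7+8)/2 = 7.5.
J has value 736 mm → rank 3.

3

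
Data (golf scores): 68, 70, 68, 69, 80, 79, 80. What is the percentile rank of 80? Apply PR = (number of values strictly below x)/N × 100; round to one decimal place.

71.4

N = 7.
Strictly below 80: 5. Equal to 80: 2.
PR = 5/7 × 100 = 71.4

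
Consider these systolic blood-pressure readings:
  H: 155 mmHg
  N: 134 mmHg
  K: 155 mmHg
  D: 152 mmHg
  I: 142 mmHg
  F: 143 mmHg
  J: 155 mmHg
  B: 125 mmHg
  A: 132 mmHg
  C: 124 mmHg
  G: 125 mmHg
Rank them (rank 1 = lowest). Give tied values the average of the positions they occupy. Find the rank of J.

10

Sorted (ascending): 124, 125, 125, 132, 134, 142, 143, 152, 155, 155, 155
The 2 values of 125 occupy positions 2–3 → average rank (2+3)/2 = 2.5.
The 3 values of 155 occupy positions 9–11 → average rank 10.
J has value 155 mmHg → rank 10.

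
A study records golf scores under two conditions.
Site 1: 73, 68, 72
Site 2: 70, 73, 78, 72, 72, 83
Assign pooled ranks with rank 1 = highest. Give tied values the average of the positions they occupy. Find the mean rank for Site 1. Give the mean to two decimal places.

6.17

Sorted (descending): 83, 78, 73, 73, 72, 72, 72, 70, 68
The 2 values of 73 occupy positions 3–4 → average rank (3+4)/2 = 3.5.
The 3 values of 72 occupy positions 5–7 → average rank 6.
Site 1 values → pooled ranks: 73→3.5, 68→9, 72→6
Mean rank = (3.5 + 9 + 6) / 3 = 6.17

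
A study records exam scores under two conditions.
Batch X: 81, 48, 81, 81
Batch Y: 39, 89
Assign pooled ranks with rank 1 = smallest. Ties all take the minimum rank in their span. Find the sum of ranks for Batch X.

11

Sorted (ascending): 39, 48, 81, 81, 81, 89
The 3 values of 81 occupy positions 3–5 → each gets rank 3.
Batch X values → pooled ranks: 81→3, 48→2, 81→3, 81→3
Rank sum = 3 + 2 + 3 + 3 = 11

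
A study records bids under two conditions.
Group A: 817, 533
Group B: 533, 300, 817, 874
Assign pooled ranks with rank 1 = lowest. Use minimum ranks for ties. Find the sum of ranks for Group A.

Sorted (ascending): 300, 533, 533, 817, 817, 874
The 2 values of 533 occupy positions 2–3 → each gets rank 2.
The 2 values of 817 occupy positions 4–5 → each gets rank 4.
Group A values → pooled ranks: 817→4, 533→2
Rank sum = 4 + 2 = 6

6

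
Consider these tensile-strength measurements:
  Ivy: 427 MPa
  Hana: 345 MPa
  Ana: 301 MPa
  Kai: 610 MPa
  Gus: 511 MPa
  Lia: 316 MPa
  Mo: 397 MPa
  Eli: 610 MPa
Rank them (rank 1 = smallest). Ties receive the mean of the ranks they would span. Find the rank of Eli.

Sorted (ascending): 301, 316, 345, 397, 427, 511, 610, 610
The 2 values of 610 occupy positions 7–8 → average rank (7+8)/2 = 7.5.
Eli has value 610 MPa → rank 7.5.

7.5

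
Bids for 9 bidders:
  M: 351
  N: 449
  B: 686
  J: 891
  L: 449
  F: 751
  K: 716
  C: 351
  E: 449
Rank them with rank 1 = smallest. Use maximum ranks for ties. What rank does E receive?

Sorted (ascending): 351, 351, 449, 449, 449, 686, 716, 751, 891
The 2 values of 351 occupy positions 1–2 → each gets rank 2.
The 3 values of 449 occupy positions 3–5 → each gets rank 5.
E has value 449 → rank 5.

5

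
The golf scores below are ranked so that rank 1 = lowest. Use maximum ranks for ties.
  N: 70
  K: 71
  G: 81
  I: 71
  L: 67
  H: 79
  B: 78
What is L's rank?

Sorted (ascending): 67, 70, 71, 71, 78, 79, 81
The 2 values of 71 occupy positions 3–4 → each gets rank 4.
L has value 67 → rank 1.

1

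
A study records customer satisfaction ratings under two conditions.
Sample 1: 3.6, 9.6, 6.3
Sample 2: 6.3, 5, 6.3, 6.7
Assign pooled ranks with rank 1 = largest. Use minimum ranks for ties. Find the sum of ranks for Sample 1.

11

Sorted (descending): 9.6, 6.7, 6.3, 6.3, 6.3, 5, 3.6
The 3 values of 6.3 occupy positions 3–5 → each gets rank 3.
Sample 1 values → pooled ranks: 3.6→7, 9.6→1, 6.3→3
Rank sum = 7 + 1 + 3 = 11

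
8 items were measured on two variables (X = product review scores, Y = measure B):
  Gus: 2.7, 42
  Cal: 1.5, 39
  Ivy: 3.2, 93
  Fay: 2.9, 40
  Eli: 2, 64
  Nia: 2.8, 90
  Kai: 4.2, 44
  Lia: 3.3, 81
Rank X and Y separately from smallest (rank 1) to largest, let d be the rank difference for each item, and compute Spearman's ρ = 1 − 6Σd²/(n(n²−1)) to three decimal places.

Ranks of variable 1: 3, 1, 6, 5, 2, 4, 8, 7
Ranks of variable 2: 3, 1, 8, 2, 5, 7, 4, 6
d = r₁ − r₂: 0, 0, -2, 3, -3, -3, 4, 1
d²: 0, 0, 4, 9, 9, 9, 16, 1; Σd² = 48
ρ = 1 − 6·48/(8·63) = 1 − 288/504 = 0.429

0.429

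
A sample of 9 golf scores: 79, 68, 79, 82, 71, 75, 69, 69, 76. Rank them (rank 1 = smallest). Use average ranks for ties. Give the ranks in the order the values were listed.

Sorted (ascending): 68, 69, 69, 71, 75, 76, 79, 79, 82
The 2 values of 69 occupy positions 2–3 → average rank (2+3)/2 = 2.5.
The 2 values of 79 occupy positions 7–8 → average rank (7+8)/2 = 7.5.

7.5, 1, 7.5, 9, 4, 5, 2.5, 2.5, 6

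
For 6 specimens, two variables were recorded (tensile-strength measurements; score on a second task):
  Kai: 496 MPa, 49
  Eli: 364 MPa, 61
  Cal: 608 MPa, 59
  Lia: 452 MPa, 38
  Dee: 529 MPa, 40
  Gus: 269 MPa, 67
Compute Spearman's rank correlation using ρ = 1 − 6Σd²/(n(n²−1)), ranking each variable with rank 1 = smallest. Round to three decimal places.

Ranks of variable 1: 4, 2, 6, 3, 5, 1
Ranks of variable 2: 3, 5, 4, 1, 2, 6
d = r₁ − r₂: 1, -3, 2, 2, 3, -5
d²: 1, 9, 4, 4, 9, 25; Σd² = 52
ρ = 1 − 6·52/(6·35) = 1 − 312/210 = -0.486

-0.486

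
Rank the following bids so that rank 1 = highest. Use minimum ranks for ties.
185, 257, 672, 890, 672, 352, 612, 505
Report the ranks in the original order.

Sorted (descending): 890, 672, 672, 612, 505, 352, 257, 185
The 2 values of 672 occupy positions 2–3 → each gets rank 2.

8, 7, 2, 1, 2, 6, 4, 5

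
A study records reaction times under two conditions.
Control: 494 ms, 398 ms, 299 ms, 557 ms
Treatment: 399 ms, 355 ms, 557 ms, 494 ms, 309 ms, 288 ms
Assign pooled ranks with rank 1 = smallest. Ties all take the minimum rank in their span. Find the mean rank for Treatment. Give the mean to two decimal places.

Sorted (ascending): 288, 299, 309, 355, 398, 399, 494, 494, 557, 557
The 2 values of 494 occupy positions 7–8 → each gets rank 7.
The 2 values of 557 occupy positions 9–10 → each gets rank 9.
Treatment values → pooled ranks: 399→6, 355→4, 557→9, 494→7, 309→3, 288→1
Mean rank = (6 + 4 + 9 + 7 + 3 + 1) / 6 = 5.00

5.00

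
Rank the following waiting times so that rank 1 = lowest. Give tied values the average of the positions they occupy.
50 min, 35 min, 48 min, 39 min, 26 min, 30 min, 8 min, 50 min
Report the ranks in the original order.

7.5, 4, 6, 5, 2, 3, 1, 7.5

Sorted (ascending): 8, 26, 30, 35, 39, 48, 50, 50
The 2 values of 50 occupy positions 7–8 → average rank (7+8)/2 = 7.5.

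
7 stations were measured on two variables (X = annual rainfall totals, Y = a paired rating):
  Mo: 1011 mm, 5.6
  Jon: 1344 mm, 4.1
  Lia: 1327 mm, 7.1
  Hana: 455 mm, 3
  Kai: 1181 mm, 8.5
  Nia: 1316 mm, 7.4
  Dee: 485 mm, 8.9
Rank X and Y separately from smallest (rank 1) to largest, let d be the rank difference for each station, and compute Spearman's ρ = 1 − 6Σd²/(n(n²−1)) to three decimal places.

Ranks of variable 1: 3, 7, 6, 1, 4, 5, 2
Ranks of variable 2: 3, 2, 4, 1, 6, 5, 7
d = r₁ − r₂: 0, 5, 2, 0, -2, 0, -5
d²: 0, 25, 4, 0, 4, 0, 25; Σd² = 58
ρ = 1 − 6·58/(7·48) = 1 − 348/336 = -0.036

-0.036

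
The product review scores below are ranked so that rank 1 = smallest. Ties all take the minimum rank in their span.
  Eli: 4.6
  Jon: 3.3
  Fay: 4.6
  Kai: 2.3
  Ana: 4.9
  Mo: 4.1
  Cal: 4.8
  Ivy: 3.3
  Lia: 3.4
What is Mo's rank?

Sorted (ascending): 2.3, 3.3, 3.3, 3.4, 4.1, 4.6, 4.6, 4.8, 4.9
The 2 values of 3.3 occupy positions 2–3 → each gets rank 2.
The 2 values of 4.6 occupy positions 6–7 → each gets rank 6.
Mo has value 4.1 → rank 5.

5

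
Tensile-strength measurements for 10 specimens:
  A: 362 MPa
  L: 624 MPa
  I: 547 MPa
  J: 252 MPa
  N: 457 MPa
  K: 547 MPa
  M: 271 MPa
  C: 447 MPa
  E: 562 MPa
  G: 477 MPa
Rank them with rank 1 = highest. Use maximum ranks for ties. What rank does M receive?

9

Sorted (descending): 624, 562, 547, 547, 477, 457, 447, 362, 271, 252
The 2 values of 547 occupy positions 3–4 → each gets rank 4.
M has value 271 MPa → rank 9.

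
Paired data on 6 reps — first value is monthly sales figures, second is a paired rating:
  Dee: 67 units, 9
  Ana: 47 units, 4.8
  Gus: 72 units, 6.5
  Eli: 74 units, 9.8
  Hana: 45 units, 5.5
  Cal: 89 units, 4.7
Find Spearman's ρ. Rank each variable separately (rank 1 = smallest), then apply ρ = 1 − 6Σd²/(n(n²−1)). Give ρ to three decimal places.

0.029

Ranks of variable 1: 3, 2, 4, 5, 1, 6
Ranks of variable 2: 5, 2, 4, 6, 3, 1
d = r₁ − r₂: -2, 0, 0, -1, -2, 5
d²: 4, 0, 0, 1, 4, 25; Σd² = 34
ρ = 1 − 6·34/(6·35) = 1 − 204/210 = 0.029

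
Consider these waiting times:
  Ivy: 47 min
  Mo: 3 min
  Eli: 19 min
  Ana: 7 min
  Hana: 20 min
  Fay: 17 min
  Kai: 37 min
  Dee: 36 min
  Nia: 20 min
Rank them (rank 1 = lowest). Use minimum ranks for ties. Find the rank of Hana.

Sorted (ascending): 3, 7, 17, 19, 20, 20, 36, 37, 47
The 2 values of 20 occupy positions 5–6 → each gets rank 5.
Hana has value 20 min → rank 5.

5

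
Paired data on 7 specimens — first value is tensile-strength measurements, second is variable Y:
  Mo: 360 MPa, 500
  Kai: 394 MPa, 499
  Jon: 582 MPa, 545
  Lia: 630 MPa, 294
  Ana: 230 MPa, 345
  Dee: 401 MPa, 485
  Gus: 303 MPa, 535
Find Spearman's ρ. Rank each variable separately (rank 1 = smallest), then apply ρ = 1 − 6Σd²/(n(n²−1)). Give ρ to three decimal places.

-0.107

Ranks of variable 1: 3, 4, 6, 7, 1, 5, 2
Ranks of variable 2: 5, 4, 7, 1, 2, 3, 6
d = r₁ − r₂: -2, 0, -1, 6, -1, 2, -4
d²: 4, 0, 1, 36, 1, 4, 16; Σd² = 62
ρ = 1 − 6·62/(7·48) = 1 − 372/336 = -0.107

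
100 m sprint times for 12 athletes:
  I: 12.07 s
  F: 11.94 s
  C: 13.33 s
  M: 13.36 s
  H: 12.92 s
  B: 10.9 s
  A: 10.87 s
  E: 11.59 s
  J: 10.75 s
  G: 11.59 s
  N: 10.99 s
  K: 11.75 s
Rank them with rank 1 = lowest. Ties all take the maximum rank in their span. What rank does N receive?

4

Sorted (ascending): 10.75, 10.87, 10.9, 10.99, 11.59, 11.59, 11.75, 11.94, 12.07, 12.92, 13.33, 13.36
The 2 values of 11.59 occupy positions 5–6 → each gets rank 6.
N has value 10.99 s → rank 4.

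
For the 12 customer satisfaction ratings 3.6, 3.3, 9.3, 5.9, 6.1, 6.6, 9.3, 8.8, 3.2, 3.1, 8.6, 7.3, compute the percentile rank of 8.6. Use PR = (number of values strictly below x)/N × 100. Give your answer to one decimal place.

66.7

N = 12.
Strictly below 8.6: 8. Equal to 8.6: 1.
PR = 8/12 × 100 = 66.7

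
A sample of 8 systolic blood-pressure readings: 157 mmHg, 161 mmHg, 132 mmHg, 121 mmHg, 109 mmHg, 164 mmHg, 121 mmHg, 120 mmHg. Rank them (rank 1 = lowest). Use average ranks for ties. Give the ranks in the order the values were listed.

6, 7, 5, 3.5, 1, 8, 3.5, 2

Sorted (ascending): 109, 120, 121, 121, 132, 157, 161, 164
The 2 values of 121 occupy positions 3–4 → average rank (3+4)/2 = 3.5.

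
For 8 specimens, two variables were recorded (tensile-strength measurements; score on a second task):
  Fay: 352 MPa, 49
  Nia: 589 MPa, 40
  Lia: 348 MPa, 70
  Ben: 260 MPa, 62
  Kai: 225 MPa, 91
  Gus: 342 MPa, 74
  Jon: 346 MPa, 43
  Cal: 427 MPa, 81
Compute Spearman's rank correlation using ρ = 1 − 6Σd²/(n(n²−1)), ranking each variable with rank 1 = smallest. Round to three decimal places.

-0.476

Ranks of variable 1: 6, 8, 5, 2, 1, 3, 4, 7
Ranks of variable 2: 3, 1, 5, 4, 8, 6, 2, 7
d = r₁ − r₂: 3, 7, 0, -2, -7, -3, 2, 0
d²: 9, 49, 0, 4, 49, 9, 4, 0; Σd² = 124
ρ = 1 − 6·124/(8·63) = 1 − 744/504 = -0.476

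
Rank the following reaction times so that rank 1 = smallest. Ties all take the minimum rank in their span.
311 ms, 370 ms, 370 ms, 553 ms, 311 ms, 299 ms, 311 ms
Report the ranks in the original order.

Sorted (ascending): 299, 311, 311, 311, 370, 370, 553
The 3 values of 311 occupy positions 2–4 → each gets rank 2.
The 2 values of 370 occupy positions 5–6 → each gets rank 5.

2, 5, 5, 7, 2, 1, 2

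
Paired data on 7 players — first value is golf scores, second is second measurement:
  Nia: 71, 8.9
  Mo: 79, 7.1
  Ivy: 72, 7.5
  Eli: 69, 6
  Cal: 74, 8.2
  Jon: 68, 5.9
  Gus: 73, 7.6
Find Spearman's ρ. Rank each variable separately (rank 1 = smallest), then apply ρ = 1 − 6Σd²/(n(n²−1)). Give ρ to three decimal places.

Ranks of variable 1: 3, 7, 4, 2, 6, 1, 5
Ranks of variable 2: 7, 3, 4, 2, 6, 1, 5
d = r₁ − r₂: -4, 4, 0, 0, 0, 0, 0
d²: 16, 16, 0, 0, 0, 0, 0; Σd² = 32
ρ = 1 − 6·32/(7·48) = 1 − 192/336 = 0.429

0.429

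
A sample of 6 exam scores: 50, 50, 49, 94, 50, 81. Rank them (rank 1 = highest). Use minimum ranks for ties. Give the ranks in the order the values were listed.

3, 3, 6, 1, 3, 2

Sorted (descending): 94, 81, 50, 50, 50, 49
The 3 values of 50 occupy positions 3–5 → each gets rank 3.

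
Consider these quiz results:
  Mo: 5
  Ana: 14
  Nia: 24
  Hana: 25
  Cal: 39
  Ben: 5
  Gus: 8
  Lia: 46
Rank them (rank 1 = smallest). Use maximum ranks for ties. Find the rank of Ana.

Sorted (ascending): 5, 5, 8, 14, 24, 25, 39, 46
The 2 values of 5 occupy positions 1–2 → each gets rank 2.
Ana has value 14 → rank 4.

4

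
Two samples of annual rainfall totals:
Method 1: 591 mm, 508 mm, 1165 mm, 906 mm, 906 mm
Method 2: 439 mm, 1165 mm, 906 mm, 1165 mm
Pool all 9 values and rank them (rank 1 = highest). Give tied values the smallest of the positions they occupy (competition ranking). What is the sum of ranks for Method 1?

24

Sorted (descending): 1165, 1165, 1165, 906, 906, 906, 591, 508, 439
The 3 values of 1165 occupy positions 1–3 → each gets rank 1.
The 3 values of 906 occupy positions 4–6 → each gets rank 4.
Method 1 values → pooled ranks: 591→7, 508→8, 1165→1, 906→4, 906→4
Rank sum = 7 + 8 + 1 + 4 + 4 = 24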